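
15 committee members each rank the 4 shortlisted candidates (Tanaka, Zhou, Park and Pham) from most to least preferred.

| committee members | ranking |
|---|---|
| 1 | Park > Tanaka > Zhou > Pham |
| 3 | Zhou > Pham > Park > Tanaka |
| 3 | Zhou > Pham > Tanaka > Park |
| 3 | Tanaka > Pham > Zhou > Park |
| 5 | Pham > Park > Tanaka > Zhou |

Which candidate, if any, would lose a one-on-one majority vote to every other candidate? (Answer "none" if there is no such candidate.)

Head-to-head results (15 committee members):
Tanaka vs Zhou: 1+3+5 = 9 for Tanaka, 6 for Zhou — Tanaka by 9–6.
Tanaka–Park: Park 9–6.
Tanaka vs Pham: Pham wins 11–4.
Zhou vs Park: 3+3+3 = 9 for Zhou, 6 for Park — Zhou by 9–6.
Zhou vs Pham: Zhou is ranked higher on 1+3+3 = 7 ballots, Pham on 8. Pham wins 8–7.
Park vs Pham: Pham, 14–1.
Every candidate wins at least one matchup (Tanaka beats Zhou; Zhou beats Park; Park beats Tanaka; Pham beats Tanaka), so there is no Condorcet loser.

none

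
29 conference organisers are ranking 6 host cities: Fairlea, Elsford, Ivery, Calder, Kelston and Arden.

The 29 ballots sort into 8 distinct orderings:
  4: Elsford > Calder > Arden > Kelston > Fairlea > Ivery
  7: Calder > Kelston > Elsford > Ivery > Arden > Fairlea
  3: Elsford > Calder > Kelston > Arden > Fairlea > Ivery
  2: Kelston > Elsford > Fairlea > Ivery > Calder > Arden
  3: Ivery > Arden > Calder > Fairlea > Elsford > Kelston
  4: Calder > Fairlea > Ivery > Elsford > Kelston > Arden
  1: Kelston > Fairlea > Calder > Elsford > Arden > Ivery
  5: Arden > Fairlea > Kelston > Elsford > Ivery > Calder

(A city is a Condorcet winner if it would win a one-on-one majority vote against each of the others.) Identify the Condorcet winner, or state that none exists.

Head-to-head results (29 organisers):
Fairlea vs Elsford: Elsford, 16–13.
Fairlea vs Ivery: Fairlea wins 19–10.
Fairlea vs Calder: Calder, 21–8.
Fairlea vs Kelston: Kelston, 17–12.
Fairlea vs Arden: Arden wins 22–7.
Elsford vs Ivery: Elsford, 22–7.
Elsford vs Calder: Calder wins 15–14.
Elsford–Kelston: Kelston 15–14.
Elsford vs Arden: Elsford wins 21–8.
Ivery vs Calder: Calder, 19–10.
Ivery–Kelston: Kelston 22–7.
Ivery–Arden: Ivery 16–13.
Calder vs Kelston: Calder, 21–8.
Calder vs Arden: Calder, 21–8.
Kelston vs Arden: Kelston, 17–12.
Calder wins every pairwise contest, so Calder is the Condorcet winner.

Calder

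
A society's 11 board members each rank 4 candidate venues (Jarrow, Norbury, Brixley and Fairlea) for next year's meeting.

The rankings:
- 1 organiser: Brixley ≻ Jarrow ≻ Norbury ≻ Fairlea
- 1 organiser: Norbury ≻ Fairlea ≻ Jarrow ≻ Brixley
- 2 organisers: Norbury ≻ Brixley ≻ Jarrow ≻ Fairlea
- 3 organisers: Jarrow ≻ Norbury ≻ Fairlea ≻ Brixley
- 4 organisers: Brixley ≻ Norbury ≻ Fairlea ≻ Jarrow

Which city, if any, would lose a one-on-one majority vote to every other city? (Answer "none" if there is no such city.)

Fairlea

Head-to-head results (11 organisers):
Jarrow vs Norbury: Jarrow is ranked higher on 1+3 = 4 ballots, Norbury on 7. Norbury wins 7–4.
Jarrow–Brixley: Brixley 7–4.
Jarrow vs Fairlea: Jarrow wins 6–5.
Norbury vs Brixley: 6 to 5, Norbury.
Norbury vs Fairlea: Norbury, 11–0.
Brixley vs Fairlea: 7 to 4, Brixley.
Fairlea is beaten in every head-to-head and is the Condorcet loser.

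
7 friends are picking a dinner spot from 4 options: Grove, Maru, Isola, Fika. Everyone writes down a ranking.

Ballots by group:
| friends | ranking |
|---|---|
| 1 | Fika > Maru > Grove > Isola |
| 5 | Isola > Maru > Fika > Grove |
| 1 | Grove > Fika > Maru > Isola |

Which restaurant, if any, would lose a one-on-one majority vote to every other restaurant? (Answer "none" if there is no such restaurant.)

Pairwise majorities:
Grove vs Maru: Maru, 6–1.
Grove vs Isola: Grove preferred on 1+1 = 2 ballots; Isola wins 5–2.
Grove vs Fika: Fika wins 6–1.
Maru vs Isola: Maru preferred on 1+1 = 2 ballots; Isola wins 5–2.
Maru vs Fika: Maru wins 5–2.
Isola–Fika: Isola 5–2.
Only Grove has no wins; Grove is the Condorcet loser.

Grove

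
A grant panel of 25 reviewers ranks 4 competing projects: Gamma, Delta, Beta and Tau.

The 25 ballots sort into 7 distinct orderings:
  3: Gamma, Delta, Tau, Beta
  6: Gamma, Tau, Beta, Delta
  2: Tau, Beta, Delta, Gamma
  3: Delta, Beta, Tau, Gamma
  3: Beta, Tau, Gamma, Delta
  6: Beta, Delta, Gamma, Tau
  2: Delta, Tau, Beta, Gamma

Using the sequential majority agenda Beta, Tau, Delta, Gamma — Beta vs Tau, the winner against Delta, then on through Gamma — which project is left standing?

Delta

Round 1: Beta vs Tau — 12–13, Tau advances.
Round 2: Tau vs Delta — 11–14, Delta advances.
Round 3: Delta vs Gamma — 13–12, Delta advances.
The agenda winner is Delta.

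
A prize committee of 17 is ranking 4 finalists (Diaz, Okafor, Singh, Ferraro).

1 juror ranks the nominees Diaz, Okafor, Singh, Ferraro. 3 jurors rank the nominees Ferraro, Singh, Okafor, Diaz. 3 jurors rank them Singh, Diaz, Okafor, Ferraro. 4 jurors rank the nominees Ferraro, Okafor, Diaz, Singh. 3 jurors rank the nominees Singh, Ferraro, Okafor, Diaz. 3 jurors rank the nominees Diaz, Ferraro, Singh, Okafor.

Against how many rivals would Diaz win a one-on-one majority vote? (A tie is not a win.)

Diaz against each rival (17 jurors):
Diaz vs Okafor: Okafor wins 10–7.
Diaz vs Singh: Singh, 9–8.
Diaz vs Ferraro: Ferraro wins 10–7.
Diaz beats no one; loses to Okafor, Singh, Ferraro — 0 pairwise wins.

0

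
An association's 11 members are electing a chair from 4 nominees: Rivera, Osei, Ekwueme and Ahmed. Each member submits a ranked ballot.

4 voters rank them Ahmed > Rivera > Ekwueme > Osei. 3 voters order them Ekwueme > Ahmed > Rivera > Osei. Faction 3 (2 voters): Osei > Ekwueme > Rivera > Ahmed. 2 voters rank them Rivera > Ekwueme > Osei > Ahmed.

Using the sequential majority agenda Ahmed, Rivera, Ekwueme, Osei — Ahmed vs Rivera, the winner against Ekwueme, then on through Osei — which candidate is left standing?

Ekwueme

Round 1: Ahmed vs Rivera — 7–4, Ahmed advances.
Round 2: Ahmed vs Ekwueme — 4–7, Ekwueme advances.
Round 3: Ekwueme vs Osei — 9–2, Ekwueme advances.
The agenda winner is Ekwueme.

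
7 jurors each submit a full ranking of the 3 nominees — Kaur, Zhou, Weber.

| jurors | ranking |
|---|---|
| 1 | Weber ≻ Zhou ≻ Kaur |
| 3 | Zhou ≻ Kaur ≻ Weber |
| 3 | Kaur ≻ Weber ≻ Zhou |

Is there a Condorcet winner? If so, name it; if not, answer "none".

none

Pairwise majorities:
Kaur vs Zhou: 3 for Kaur, 4 for Zhou — Zhou by 4–3.
Kaur vs Weber: Kaur, 6–1.
Zhou vs Weber: Weber wins 4–3.
Every nominee loses at least once (Kaur loses to Zhou; Zhou loses to Weber; Weber loses to Kaur). The majority relation contains the cycle Kaur → Weber → Zhou → Kaur, so there is no Condorcet winner.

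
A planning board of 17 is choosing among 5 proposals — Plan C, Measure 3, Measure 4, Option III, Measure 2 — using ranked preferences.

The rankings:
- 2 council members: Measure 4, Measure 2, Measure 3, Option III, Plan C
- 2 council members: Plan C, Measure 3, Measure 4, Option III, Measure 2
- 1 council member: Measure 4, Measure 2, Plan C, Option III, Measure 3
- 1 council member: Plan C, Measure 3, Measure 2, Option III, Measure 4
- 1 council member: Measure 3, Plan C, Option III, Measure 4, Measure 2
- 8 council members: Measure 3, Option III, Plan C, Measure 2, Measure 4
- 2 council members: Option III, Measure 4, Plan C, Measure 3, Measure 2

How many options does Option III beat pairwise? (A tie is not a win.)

3

Option III against each rival (17 council members):
Option III vs Plan C: Option III wins 12–5.
Option III vs Measure 3: Option III is ranked higher on 1+2 = 3 ballots, Measure 3 on 14. Measure 3 wins 14–3.
Option III vs Measure 4: Option III, 12–5.
Option III–Measure 2: Option III 13–4.
Option III beats Plan C, Measure 4, Measure 2; loses to Measure 3 — 3 pairwise wins.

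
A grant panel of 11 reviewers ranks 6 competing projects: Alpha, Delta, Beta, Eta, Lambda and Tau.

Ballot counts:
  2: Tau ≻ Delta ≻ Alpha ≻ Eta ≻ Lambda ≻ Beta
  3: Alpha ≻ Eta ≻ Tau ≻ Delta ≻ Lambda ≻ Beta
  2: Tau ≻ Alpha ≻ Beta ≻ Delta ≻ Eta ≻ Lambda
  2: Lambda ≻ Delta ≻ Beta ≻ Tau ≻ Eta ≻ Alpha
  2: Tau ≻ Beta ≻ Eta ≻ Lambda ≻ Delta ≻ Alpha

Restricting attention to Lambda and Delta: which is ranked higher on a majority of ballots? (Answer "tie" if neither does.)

Delta

Ballots ranking Lambda above Delta: 2 + 2 = 4.
Ballots ranking Delta above Lambda: 11 − 4 = 7.
Delta wins the head-to-head 7–4.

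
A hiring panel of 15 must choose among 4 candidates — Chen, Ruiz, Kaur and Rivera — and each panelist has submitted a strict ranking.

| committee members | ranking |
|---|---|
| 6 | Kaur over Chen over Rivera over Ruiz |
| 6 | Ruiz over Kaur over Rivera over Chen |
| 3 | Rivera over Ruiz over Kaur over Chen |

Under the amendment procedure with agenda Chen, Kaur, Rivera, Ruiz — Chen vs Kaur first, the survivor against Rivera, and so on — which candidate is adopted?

Ruiz

Round 1: Chen vs Kaur — 0–15, Kaur advances.
Round 2: Kaur vs Rivera — 12–3, Kaur advances.
Round 3: Kaur vs Ruiz — 6–9, Ruiz advances.
Ruiz survives the agenda.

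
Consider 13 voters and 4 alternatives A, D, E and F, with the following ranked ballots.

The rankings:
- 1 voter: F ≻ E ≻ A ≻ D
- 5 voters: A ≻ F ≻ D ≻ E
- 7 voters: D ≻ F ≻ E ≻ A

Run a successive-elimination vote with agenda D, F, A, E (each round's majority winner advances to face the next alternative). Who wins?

Round 1: D vs F — 7–6, D advances.
Round 2: D vs A — 7–6, D advances.
Round 3: D vs E — 12–1, D advances.
The agenda winner is D.

D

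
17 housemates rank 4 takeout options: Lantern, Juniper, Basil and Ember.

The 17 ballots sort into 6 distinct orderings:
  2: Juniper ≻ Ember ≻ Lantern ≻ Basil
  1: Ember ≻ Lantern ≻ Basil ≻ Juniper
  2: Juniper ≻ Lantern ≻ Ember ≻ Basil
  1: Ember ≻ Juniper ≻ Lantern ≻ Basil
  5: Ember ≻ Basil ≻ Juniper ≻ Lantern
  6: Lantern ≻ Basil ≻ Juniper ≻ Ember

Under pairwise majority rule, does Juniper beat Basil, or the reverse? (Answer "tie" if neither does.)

Basil

Ballots ranking Juniper above Basil: 2 + 2 + 1 = 5.
Ballots ranking Basil above Juniper: 17 − 5 = 12.
Basil wins the head-to-head 12–5.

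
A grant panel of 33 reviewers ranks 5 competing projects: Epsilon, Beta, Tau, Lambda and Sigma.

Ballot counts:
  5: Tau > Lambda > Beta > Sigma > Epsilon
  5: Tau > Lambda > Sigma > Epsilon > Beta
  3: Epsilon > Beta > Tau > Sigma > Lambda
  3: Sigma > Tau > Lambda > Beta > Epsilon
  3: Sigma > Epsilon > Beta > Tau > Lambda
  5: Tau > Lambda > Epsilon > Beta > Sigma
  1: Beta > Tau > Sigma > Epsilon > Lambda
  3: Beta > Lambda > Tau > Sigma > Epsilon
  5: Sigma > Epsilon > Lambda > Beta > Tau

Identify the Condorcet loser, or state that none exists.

none

Head-to-head results (33 reviewers):
Epsilon vs Beta: Epsilon, 21–12.
Epsilon vs Tau: Epsilon preferred on 3+3+5 = 11 ballots; Tau wins 22–11.
Epsilon vs Lambda: Epsilon is ranked higher on 3+3+1+5 = 12 ballots, Lambda on 21. Lambda wins 21–12.
Epsilon vs Sigma: Sigma, 25–8.
Beta vs Tau: Tau, 18–15.
Beta vs Lambda: Lambda wins 23–10.
Beta vs Sigma: Beta preferred on 5+3+5+1+3 = 17 ballots; Beta wins 17–16.
Tau–Lambda: Tau 25–8.
Tau vs Sigma: Tau, 22–11.
Lambda vs Sigma: Lambda is ranked higher on 5+5+5+3 = 18 ballots, Sigma on 15. Lambda wins 18–15.
No project is winless: Epsilon beats Beta; Beta beats Sigma; Tau beats Epsilon; Lambda beats Epsilon; Sigma beats Epsilon. There is no Condorcet loser.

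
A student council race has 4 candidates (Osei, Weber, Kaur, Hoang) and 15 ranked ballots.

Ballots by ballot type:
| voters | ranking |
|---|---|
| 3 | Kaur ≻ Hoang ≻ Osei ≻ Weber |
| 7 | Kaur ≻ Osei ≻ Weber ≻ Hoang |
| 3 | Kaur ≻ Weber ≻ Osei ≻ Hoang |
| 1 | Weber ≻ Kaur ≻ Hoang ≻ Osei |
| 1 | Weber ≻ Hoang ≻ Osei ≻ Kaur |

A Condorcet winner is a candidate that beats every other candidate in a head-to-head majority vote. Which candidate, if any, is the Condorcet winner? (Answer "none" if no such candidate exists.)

Kaur

Pairwise majorities:
Osei vs Weber: Osei wins 10–5.
Osei vs Kaur: 1 for Osei, 14 for Kaur — Kaur by 14–1.
Osei vs Hoang: Osei is ranked higher on 7+3 = 10 ballots, Hoang on 5. Osei wins 10–5.
Weber vs Kaur: Weber is ranked higher on 1+1 = 2 ballots, Kaur on 13. Kaur wins 13–2.
Weber–Hoang: Weber 12–3.
Kaur vs Hoang: 14 to 1, Kaur.
Kaur wins every pairwise contest, so Kaur is the Condorcet winner.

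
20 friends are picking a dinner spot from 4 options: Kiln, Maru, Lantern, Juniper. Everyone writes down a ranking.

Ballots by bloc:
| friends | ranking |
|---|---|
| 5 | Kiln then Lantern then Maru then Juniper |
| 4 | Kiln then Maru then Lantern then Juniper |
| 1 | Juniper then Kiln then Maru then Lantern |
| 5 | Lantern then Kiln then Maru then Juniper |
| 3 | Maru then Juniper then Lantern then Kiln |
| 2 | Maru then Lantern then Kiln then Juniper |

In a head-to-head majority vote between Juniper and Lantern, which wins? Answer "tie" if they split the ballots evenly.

Ballots ranking Juniper above Lantern: 1 + 3 = 4.
Ballots ranking Lantern above Juniper: 20 − 4 = 16.
Lantern wins the head-to-head 16–4.

Lantern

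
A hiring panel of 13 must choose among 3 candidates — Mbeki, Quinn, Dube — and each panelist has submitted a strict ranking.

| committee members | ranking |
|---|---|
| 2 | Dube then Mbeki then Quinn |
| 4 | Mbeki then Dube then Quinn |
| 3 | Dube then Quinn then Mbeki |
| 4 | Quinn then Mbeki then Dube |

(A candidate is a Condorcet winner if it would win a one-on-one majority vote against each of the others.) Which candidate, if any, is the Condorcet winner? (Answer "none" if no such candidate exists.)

none

Pairwise majorities:
Mbeki–Quinn: Quinn 7–6.
Mbeki–Dube: Mbeki 8–5.
Quinn–Dube: Dube 9–4.
Every candidate loses at least once (Mbeki loses to Quinn; Quinn loses to Dube; Dube loses to Mbeki). The majority relation contains the cycle Mbeki beats Dube beats Quinn beats Mbeki, so there is no Condorcet winner.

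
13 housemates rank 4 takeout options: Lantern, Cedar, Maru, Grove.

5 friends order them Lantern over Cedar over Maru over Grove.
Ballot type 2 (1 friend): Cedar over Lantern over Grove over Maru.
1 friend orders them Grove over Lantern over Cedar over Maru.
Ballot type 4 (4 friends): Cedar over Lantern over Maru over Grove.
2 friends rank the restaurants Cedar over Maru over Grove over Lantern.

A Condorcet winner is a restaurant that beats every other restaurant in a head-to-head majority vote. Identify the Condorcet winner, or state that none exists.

Head-to-head results (13 friends):
Lantern vs Cedar: Cedar wins 7–6.
Lantern–Maru: Lantern 11–2.
Lantern vs Grove: 10 to 3, Lantern.
Cedar vs Maru: Cedar preferred on 5+1+1+4+2 = 13 ballots; Cedar wins 13–0.
Cedar vs Grove: Cedar is ranked higher on 5+1+4+2 = 12 ballots, Grove on 1. Cedar wins 12–1.
Maru vs Grove: Maru is ranked higher on 5+4+2 = 11 ballots, Grove on 2. Maru wins 11–2.
Cedar wins every pairwise contest, so Cedar is the Condorcet winner.

Cedar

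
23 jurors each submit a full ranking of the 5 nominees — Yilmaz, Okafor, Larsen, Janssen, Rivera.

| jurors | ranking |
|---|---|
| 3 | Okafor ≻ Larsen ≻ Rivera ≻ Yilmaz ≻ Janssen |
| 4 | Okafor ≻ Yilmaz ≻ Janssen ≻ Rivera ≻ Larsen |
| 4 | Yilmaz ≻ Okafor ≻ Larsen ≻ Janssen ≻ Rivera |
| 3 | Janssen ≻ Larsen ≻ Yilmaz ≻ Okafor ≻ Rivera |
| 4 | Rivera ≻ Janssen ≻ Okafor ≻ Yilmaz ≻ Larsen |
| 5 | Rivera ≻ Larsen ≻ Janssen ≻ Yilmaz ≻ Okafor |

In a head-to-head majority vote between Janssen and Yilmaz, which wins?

Janssen

Ballots ranking Janssen above Yilmaz: 3 + 4 + 5 = 12.
Ballots ranking Yilmaz above Janssen: 23 − 12 = 11.
Janssen wins the head-to-head 12–11.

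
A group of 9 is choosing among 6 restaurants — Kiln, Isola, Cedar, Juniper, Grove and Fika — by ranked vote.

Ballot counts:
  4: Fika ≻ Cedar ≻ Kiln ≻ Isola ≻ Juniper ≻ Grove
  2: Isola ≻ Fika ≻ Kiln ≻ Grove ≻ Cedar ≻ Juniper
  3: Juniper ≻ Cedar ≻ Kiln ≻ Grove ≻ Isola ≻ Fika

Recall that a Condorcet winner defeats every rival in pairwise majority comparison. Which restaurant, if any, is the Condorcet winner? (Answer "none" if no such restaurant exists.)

none

Head-to-head results (9 friends):
Kiln–Isola: Kiln 7–2.
Kiln vs Cedar: Cedar wins 7–2.
Kiln vs Juniper: Kiln, 6–3.
Kiln–Grove: Kiln 9–0.
Kiln vs Fika: Fika wins 6–3.
Isola vs Cedar: Cedar, 7–2.
Isola–Juniper: Isola 6–3.
Isola–Grove: Isola 6–3.
Isola–Fika: Isola 5–4.
Cedar vs Juniper: Cedar, 6–3.
Cedar vs Grove: Cedar, 7–2.
Cedar vs Fika: Fika wins 6–3.
Juniper–Grove: Juniper 7–2.
Juniper vs Fika: Fika, 6–3.
Grove–Fika: Fika 6–3.
Every restaurant loses at least once (Kiln loses to Cedar; Isola loses to Kiln; Cedar loses to Fika; Juniper loses to Kiln; Grove loses to Kiln; Fika loses to Isola). The majority relation contains the cycle Kiln beats Isola beats Fika beats Kiln, so there is no Condorcet winner.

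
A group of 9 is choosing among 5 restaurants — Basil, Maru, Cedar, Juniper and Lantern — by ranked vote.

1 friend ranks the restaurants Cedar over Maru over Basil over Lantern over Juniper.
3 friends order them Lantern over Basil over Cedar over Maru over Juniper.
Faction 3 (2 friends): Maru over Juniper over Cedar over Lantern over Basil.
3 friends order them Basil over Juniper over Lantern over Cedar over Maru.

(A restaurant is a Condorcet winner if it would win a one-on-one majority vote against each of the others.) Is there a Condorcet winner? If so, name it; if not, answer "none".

Pairwise majorities:
Basil vs Maru: Basil preferred on 3+3 = 6 ballots; Basil wins 6–3.
Basil vs Cedar: Basil preferred on 3+3 = 6 ballots; Basil wins 6–3.
Basil vs Juniper: Basil is ranked higher on 1+3+3 = 7 ballots, Juniper on 2. Basil wins 7–2.
Basil vs Lantern: Basil preferred on 1+3 = 4 ballots; Lantern wins 5–4.
Maru vs Cedar: Maru preferred on 2 ballots; Cedar wins 7–2.
Maru vs Juniper: Maru, 6–3.
Maru vs Lantern: Lantern, 6–3.
Cedar vs Juniper: 1+3 = 4 for Cedar, 5 for Juniper — Juniper by 5–4.
Cedar vs Lantern: 1+2 = 3 for Cedar, 6 for Lantern — Lantern by 6–3.
Juniper vs Lantern: Juniper wins 5–4.
No restaurant is unbeaten: Basil loses to Lantern; Maru loses to Basil; Cedar loses to Basil; Juniper loses to Basil; Lantern loses to Juniper. In particular Basil > Juniper > Lantern > Basil is a majority cycle — no Condorcet winner exists.

none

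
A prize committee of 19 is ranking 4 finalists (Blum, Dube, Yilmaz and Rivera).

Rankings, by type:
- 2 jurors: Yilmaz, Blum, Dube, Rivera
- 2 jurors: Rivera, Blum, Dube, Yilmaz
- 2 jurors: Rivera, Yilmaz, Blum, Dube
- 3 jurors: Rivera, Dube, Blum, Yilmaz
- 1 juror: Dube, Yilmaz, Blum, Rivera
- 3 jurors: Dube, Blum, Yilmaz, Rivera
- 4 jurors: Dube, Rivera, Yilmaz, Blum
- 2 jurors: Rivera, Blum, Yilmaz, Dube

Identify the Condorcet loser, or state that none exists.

Yilmaz

Pairwise majorities:
Blum vs Dube: Blum is ranked higher on 2+2+2+2 = 8 ballots, Dube on 11. Dube wins 11–8.
Blum vs Yilmaz: Blum preferred on 2+3+3+2 = 10 ballots; Blum wins 10–9.
Blum vs Rivera: 2+1+3 = 6 for Blum, 13 for Rivera — Rivera by 13–6.
Dube–Yilmaz: Dube 13–6.
Dube vs Rivera: Dube, 10–9.
Yilmaz–Rivera: Rivera 13–6.
Only Yilmaz has no wins; Yilmaz is the Condorcet loser.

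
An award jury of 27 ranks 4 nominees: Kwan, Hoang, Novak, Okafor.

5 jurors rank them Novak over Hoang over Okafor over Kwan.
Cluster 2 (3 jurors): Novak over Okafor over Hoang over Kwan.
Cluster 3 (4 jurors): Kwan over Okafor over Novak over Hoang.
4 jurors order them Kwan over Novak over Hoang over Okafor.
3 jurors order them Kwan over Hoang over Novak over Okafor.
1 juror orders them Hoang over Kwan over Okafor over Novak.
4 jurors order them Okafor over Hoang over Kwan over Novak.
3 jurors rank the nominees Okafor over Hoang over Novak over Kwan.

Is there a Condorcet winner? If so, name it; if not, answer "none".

none

Pairwise majorities:
Kwan vs Hoang: Kwan is ranked higher on 4+4+3 = 11 ballots, Hoang on 16. Hoang wins 16–11.
Kwan vs Novak: Kwan preferred on 4+4+3+1+4 = 16 ballots; Kwan wins 16–11.
Kwan vs Okafor: 4+4+3+1 = 12 for Kwan, 15 for Okafor — Okafor by 15–12.
Hoang vs Novak: Hoang preferred on 3+1+4+3 = 11 ballots; Novak wins 16–11.
Hoang vs Okafor: Okafor wins 14–13.
Novak vs Okafor: Novak is ranked higher on 5+3+4+3 = 15 ballots, Okafor on 12. Novak wins 15–12.
No nominee is unbeaten: Kwan loses to Hoang; Hoang loses to Novak; Novak loses to Kwan; Okafor loses to Novak. In particular Kwan > Novak > Hoang > Kwan is a majority cycle — no Condorcet winner exists.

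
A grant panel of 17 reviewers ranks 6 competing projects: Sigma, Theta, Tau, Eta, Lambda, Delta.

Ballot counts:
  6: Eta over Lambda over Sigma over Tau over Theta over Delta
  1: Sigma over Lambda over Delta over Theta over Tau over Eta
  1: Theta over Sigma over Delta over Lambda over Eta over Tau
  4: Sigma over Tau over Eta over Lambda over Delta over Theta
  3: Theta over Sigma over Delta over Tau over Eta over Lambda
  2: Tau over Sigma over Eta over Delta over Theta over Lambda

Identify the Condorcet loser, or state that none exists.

Pairwise majorities:
Sigma vs Theta: 13 to 4, Sigma.
Sigma–Tau: Sigma 15–2.
Sigma vs Eta: 11 to 6, Sigma.
Sigma–Lambda: Sigma 11–6.
Sigma vs Delta: 17 to 0, Sigma.
Theta vs Tau: 1+1+3 = 5 for Theta, 12 for Tau — Tau by 12–5.
Theta vs Eta: 5 to 12, Eta.
Theta vs Lambda: Theta is ranked higher on 1+3+2 = 6 ballots, Lambda on 11. Lambda wins 11–6.
Theta vs Delta: 10 to 7, Theta.
Tau–Eta: Tau 10–7.
Tau vs Lambda: 9 to 8, Tau.
Tau vs Delta: Tau, 12–5.
Eta vs Lambda: Eta, 15–2.
Eta–Delta: Eta 12–5.
Lambda–Delta: Lambda 11–6.
Delta is beaten in every head-to-head and is the Condorcet loser.

Delta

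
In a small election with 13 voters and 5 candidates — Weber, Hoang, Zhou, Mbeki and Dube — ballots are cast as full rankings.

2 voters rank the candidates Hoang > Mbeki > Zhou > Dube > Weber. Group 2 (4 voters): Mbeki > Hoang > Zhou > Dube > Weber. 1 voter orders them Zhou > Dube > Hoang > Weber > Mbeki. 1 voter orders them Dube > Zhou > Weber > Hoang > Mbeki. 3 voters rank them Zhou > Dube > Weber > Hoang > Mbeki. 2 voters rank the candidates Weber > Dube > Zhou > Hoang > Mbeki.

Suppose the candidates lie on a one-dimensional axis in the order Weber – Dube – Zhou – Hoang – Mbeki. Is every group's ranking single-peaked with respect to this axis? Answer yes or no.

yes

Axis positions: Weber=1, Dube=2, Zhou=3, Hoang=4, Mbeki=5.
Group 1 (peak Hoang at position 4): ranking walks positions 4-5-3-2-1, expanding outward from the peak — single-peaked.
Group 2 (peak Mbeki at position 5): ranking walks positions 5-4-3-2-1, expanding outward from the peak — single-peaked.
Group 3 (peak Zhou at position 3): ranking walks positions 3-2-4-1-5, expanding outward from the peak — single-peaked.
Group 4 (peak Dube at position 2): ranking walks positions 2-3-1-4-5, expanding outward from the peak — single-peaked.
Group 5 (peak Zhou at position 3): ranking walks positions 3-2-1-4-5, expanding outward from the peak — single-peaked.
Group 6 (peak Weber at position 1): ranking walks positions 1-2-3-4-5, expanding outward from the peak — single-peaked.
Every ranking is single-peaked on this axis.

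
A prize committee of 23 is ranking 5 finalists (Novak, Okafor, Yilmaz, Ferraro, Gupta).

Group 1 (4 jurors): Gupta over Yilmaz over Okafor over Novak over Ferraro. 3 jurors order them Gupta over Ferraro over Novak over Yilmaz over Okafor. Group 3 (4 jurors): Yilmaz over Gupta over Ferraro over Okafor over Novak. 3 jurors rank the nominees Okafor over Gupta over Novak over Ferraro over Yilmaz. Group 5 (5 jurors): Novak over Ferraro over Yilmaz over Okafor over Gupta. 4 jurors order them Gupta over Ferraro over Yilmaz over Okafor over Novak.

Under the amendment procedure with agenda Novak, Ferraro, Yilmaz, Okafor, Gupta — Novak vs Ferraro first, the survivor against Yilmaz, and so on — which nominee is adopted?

Round 1: Novak vs Ferraro — 12–11, Novak advances.
Round 2: Novak vs Yilmaz — 11–12, Yilmaz advances.
Round 3: Yilmaz vs Okafor — 20–3, Yilmaz advances.
Round 4: Yilmaz vs Gupta — 9–14, Gupta advances.
The agenda winner is Gupta.

Gupta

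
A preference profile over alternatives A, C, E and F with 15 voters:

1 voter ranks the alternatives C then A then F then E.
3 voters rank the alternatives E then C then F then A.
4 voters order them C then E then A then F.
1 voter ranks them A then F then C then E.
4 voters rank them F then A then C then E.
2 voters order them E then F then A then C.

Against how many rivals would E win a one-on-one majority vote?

E against each rival (15 voters):
E vs A: E, 9–6.
E vs C: 3+2 = 5 for E, 10 for C — C by 10–5.
E vs F: 9 to 6, E.
E beats A, F; loses to C — 2 pairwise wins.

2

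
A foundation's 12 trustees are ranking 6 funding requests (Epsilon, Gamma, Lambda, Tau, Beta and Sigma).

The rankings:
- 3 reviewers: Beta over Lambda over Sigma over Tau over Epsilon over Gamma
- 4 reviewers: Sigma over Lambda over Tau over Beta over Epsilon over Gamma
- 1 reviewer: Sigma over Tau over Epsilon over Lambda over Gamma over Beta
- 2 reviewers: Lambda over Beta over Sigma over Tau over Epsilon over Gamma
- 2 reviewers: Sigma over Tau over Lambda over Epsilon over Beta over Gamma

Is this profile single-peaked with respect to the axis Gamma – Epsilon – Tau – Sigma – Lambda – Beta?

Axis positions: Gamma=1, Epsilon=2, Tau=3, Sigma=4, Lambda=5, Beta=6.
Cluster 1 (peak Beta at position 6): ranking walks positions 6-5-4-3-2-1, expanding outward from the peak — single-peaked.
Cluster 2 (peak Sigma at position 4): ranking walks positions 4-5-3-6-2-1, expanding outward from the peak — single-peaked.
Cluster 3 (peak Sigma at position 4): ranking walks positions 4-3-2-5-1-6, expanding outward from the peak — single-peaked.
Cluster 4 (peak Lambda at position 5): ranking walks positions 5-6-4-3-2-1, expanding outward from the peak — single-peaked.
Cluster 5 (peak Sigma at position 4): ranking walks positions 4-3-5-2-6-1, expanding outward from the peak — single-peaked.
Every ranking is single-peaked on this axis.

yes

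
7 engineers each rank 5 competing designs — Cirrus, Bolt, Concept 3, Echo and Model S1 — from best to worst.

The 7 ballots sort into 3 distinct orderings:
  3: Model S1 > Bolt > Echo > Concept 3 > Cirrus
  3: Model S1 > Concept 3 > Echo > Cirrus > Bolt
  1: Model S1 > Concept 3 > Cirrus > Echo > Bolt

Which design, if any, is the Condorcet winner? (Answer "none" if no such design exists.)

Model S1

Head-to-head results (7 engineers):
Cirrus vs Bolt: Cirrus, 4–3.
Cirrus vs Concept 3: Concept 3, 7–0.
Cirrus vs Echo: Echo wins 6–1.
Cirrus vs Model S1: Model S1 wins 7–0.
Bolt–Concept 3: Concept 3 4–3.
Bolt vs Echo: Echo wins 4–3.
Bolt vs Model S1: Model S1 wins 7–0.
Concept 3 vs Echo: Concept 3, 4–3.
Concept 3 vs Model S1: Model S1, 7–0.
Echo vs Model S1: Model S1 wins 7–0.
Model S1 wins every pairwise contest, so Model S1 is the Condorcet winner.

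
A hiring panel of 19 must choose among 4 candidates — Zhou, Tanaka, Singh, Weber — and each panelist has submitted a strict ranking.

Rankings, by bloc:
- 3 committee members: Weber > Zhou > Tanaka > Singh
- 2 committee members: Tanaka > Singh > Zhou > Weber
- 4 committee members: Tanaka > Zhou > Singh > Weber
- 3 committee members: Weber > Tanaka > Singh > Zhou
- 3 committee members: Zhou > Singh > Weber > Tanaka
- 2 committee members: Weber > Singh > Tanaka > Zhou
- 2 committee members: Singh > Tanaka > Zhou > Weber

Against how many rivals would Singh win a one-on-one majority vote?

Singh against each rival (19 committee members):
Singh vs Zhou: Zhou, 10–9.
Singh vs Tanaka: Singh preferred on 3+2+2 = 7 ballots; Tanaka wins 12–7.
Singh vs Weber: 11 to 8, Singh.
Singh beats Weber; loses to Zhou, Tanaka — 1 pairwise win.

1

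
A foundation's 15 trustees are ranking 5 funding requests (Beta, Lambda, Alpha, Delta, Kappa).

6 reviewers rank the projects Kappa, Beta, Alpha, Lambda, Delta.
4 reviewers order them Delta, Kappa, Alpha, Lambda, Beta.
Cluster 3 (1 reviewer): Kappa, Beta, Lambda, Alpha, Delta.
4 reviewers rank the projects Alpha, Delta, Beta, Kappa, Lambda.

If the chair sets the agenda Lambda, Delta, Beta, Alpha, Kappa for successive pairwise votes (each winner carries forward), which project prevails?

Kappa

Round 1: Lambda vs Delta — 7–8, Delta advances.
Round 2: Delta vs Beta — 8–7, Delta advances.
Round 3: Delta vs Alpha — 4–11, Alpha advances.
Round 4: Alpha vs Kappa — 4–11, Kappa advances.
The agenda winner is Kappa.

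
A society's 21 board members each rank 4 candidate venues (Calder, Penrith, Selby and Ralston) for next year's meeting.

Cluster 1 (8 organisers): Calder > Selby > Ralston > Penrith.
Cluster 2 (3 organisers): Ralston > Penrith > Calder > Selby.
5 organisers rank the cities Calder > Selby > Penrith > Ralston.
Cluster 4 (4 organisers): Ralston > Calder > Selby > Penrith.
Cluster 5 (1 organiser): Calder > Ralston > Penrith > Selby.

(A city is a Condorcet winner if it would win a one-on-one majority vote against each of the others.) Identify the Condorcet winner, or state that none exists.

Pairwise majorities:
Calder vs Penrith: Calder preferred on 8+5+4+1 = 18 ballots; Calder wins 18–3.
Calder vs Selby: Calder preferred on 8+3+5+4+1 = 21 ballots; Calder wins 21–0.
Calder vs Ralston: Calder is ranked higher on 8+5+1 = 14 ballots, Ralston on 7. Calder wins 14–7.
Penrith vs Selby: Penrith preferred on 3+1 = 4 ballots; Selby wins 17–4.
Penrith vs Ralston: 5 for Penrith, 16 for Ralston — Ralston by 16–5.
Selby vs Ralston: 8+5 = 13 for Selby, 8 for Ralston — Selby by 13–8.
Only Calder has no losses; Calder is the Condorcet winner.

Calder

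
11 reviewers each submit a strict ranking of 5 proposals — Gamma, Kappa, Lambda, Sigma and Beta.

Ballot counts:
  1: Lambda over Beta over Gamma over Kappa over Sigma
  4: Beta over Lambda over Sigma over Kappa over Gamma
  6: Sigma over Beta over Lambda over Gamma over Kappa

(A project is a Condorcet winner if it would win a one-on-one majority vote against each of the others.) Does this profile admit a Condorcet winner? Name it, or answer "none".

Sigma

Check each pair by majority over 11 ballots:
Gamma vs Kappa: Gamma is ranked higher on 1+6 = 7 ballots, Kappa on 4. Gamma wins 7–4.
Gamma vs Lambda: 0 to 11, Lambda.
Gamma vs Sigma: Gamma preferred on 1 ballot; Sigma wins 10–1.
Gamma vs Beta: Gamma is ranked higher on 0 ballots, Beta on 11. Beta wins 11–0.
Kappa vs Lambda: 0 to 11, Lambda.
Kappa vs Sigma: Kappa preferred on 1 ballot; Sigma wins 10–1.
Kappa vs Beta: Kappa preferred on 0 ballots; Beta wins 11–0.
Lambda vs Sigma: Lambda is ranked higher on 1+4 = 5 ballots, Sigma on 6. Sigma wins 6–5.
Lambda vs Beta: Lambda is ranked higher on 1 ballot, Beta on 10. Beta wins 10–1.
Sigma vs Beta: 6 for Sigma, 5 for Beta — Sigma by 6–5.
Sigma beats each of Gamma, Kappa, Lambda, Beta — Sigma is the Condorcet winner.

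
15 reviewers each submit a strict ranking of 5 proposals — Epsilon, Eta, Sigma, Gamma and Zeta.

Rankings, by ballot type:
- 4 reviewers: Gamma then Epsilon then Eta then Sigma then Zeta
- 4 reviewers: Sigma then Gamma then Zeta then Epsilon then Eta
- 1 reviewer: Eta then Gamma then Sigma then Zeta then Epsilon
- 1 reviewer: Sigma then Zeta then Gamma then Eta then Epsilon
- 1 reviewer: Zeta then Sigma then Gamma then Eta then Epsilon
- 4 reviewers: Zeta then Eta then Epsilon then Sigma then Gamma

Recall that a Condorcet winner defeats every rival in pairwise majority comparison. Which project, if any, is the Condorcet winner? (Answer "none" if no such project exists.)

Check each pair by majority over 15 ballots:
Epsilon vs Eta: Epsilon is ranked higher on 4+4 = 8 ballots, Eta on 7. Epsilon wins 8–7.
Epsilon vs Sigma: 4+4 = 8 for Epsilon, 7 for Sigma — Epsilon by 8–7.
Epsilon vs Gamma: 4 to 11, Gamma.
Epsilon vs Zeta: Epsilon preferred on 4 ballots; Zeta wins 11–4.
Eta vs Sigma: 4+1+4 = 9 for Eta, 6 for Sigma — Eta by 9–6.
Eta vs Gamma: Eta is ranked higher on 1+4 = 5 ballots, Gamma on 10. Gamma wins 10–5.
Eta vs Zeta: 4+1 = 5 for Eta, 10 for Zeta — Zeta by 10–5.
Sigma vs Gamma: 10 to 5, Sigma.
Sigma vs Zeta: Sigma preferred on 4+4+1+1 = 10 ballots; Sigma wins 10–5.
Gamma vs Zeta: Gamma preferred on 4+4+1 = 9 ballots; Gamma wins 9–6.
Every project loses at least once (Epsilon loses to Gamma; Eta loses to Epsilon; Sigma loses to Epsilon; Gamma loses to Sigma; Zeta loses to Sigma). The majority relation contains the cycle Epsilon > Sigma > Gamma > Epsilon, so there is no Condorcet winner.

none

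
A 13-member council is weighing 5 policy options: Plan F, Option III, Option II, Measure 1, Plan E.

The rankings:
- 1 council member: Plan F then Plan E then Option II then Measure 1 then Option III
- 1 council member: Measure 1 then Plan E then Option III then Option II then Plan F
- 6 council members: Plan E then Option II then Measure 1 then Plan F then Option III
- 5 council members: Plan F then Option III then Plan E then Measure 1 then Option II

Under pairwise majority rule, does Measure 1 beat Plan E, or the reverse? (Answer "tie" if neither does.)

Plan E

Ballots ranking Measure 1 above Plan E: 1.
Ballots ranking Plan E above Measure 1: 13 − 1 = 12.
Plan E wins the head-to-head 12–1.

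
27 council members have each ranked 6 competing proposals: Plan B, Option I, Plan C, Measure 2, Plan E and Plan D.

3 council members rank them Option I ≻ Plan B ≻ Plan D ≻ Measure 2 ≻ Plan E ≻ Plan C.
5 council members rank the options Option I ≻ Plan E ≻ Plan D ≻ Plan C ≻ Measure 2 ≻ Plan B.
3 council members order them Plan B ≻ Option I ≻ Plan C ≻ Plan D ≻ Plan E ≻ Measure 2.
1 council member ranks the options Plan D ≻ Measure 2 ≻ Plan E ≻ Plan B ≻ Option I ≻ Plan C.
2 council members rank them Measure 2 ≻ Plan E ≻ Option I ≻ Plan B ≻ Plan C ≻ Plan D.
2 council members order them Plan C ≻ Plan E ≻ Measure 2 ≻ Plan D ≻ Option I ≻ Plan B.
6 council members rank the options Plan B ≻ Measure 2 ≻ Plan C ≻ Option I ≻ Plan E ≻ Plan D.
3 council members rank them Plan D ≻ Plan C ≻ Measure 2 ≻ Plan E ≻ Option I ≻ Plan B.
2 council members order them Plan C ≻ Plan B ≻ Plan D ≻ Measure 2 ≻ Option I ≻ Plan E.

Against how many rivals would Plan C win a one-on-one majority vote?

3

Plan C against each rival (27 council members):
Plan C vs Plan B: Plan B, 15–12.
Plan C vs Option I: Option I, 14–13.
Plan C vs Measure 2: Plan C, 15–12.
Plan C vs Plan E: 16 to 11, Plan C.
Plan C vs Plan D: 15 to 12, Plan C.
Plan C beats Measure 2, Plan E, Plan D; loses to Plan B, Option I — 3 pairwise wins.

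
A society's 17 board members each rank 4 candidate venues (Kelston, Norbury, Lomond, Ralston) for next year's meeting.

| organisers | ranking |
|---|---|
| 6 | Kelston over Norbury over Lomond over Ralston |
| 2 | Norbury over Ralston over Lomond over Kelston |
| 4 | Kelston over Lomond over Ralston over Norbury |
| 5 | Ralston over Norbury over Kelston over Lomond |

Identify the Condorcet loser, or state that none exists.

none

Head-to-head results (17 organisers):
Kelston vs Norbury: Kelston is ranked higher on 6+4 = 10 ballots, Norbury on 7. Kelston wins 10–7.
Kelston vs Lomond: 6+4+5 = 15 for Kelston, 2 for Lomond — Kelston by 15–2.
Kelston–Ralston: Kelston 10–7.
Norbury vs Lomond: Norbury, 13–4.
Norbury vs Ralston: Norbury preferred on 6+2 = 8 ballots; Ralston wins 9–8.
Lomond vs Ralston: Lomond wins 10–7.
Every city wins at least one matchup (Kelston beats Norbury; Norbury beats Lomond; Lomond beats Ralston; Ralston beats Norbury), so there is no Condorcet loser.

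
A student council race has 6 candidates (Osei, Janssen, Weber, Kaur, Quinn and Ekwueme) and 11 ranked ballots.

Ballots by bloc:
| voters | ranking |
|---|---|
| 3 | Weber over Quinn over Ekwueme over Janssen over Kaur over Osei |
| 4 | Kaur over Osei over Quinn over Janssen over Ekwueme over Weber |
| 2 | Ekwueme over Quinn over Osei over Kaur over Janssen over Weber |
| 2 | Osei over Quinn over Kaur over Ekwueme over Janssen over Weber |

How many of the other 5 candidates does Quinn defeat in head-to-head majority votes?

4

Quinn against each rival (11 voters):
Quinn vs Osei: Osei, 6–5.
Quinn–Janssen: Quinn 11–0.
Quinn vs Weber: Quinn preferred on 4+2+2 = 8 ballots; Quinn wins 8–3.
Quinn vs Kaur: 7 to 4, Quinn.
Quinn vs Ekwueme: Quinn is ranked higher on 3+4+2 = 9 ballots, Ekwueme on 2. Quinn wins 9–2.
Quinn beats Janssen, Weber, Kaur, Ekwueme; loses to Osei — 4 pairwise wins.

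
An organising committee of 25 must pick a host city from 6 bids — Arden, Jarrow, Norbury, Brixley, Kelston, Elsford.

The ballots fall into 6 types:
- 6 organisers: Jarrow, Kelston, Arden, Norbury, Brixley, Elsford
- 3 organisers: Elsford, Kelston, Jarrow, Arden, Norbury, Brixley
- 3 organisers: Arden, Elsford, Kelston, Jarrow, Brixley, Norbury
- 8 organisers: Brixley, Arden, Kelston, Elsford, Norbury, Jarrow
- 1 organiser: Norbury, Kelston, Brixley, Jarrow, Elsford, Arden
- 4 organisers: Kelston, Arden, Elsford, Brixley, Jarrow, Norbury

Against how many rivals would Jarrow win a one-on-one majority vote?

1

Jarrow against each rival (25 organisers):
Jarrow vs Arden: Jarrow preferred on 6+3+1 = 10 ballots; Arden wins 15–10.
Jarrow vs Norbury: Jarrow preferred on 6+3+3+4 = 16 ballots; Jarrow wins 16–9.
Jarrow vs Brixley: Jarrow is ranked higher on 6+3+3 = 12 ballots, Brixley on 13. Brixley wins 13–12.
Jarrow vs Kelston: Jarrow is ranked higher on 6 ballots, Kelston on 19. Kelston wins 19–6.
Jarrow vs Elsford: 6+1 = 7 for Jarrow, 18 for Elsford — Elsford by 18–7.
Jarrow beats Norbury; loses to Arden, Brixley, Kelston, Elsford — 1 pairwise win.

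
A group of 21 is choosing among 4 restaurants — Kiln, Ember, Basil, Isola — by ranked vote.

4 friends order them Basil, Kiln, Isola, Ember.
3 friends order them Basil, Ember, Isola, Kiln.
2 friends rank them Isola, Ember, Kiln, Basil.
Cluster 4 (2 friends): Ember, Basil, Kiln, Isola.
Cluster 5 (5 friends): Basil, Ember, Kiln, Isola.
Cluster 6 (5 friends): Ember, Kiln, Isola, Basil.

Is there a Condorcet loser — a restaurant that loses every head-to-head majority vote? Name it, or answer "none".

Isola

Pairwise majorities:
Kiln–Ember: Ember 17–4.
Kiln vs Basil: Basil, 14–7.
Kiln vs Isola: Kiln, 16–5.
Ember vs Basil: 2+2+5 = 9 for Ember, 12 for Basil — Basil by 12–9.
Ember vs Isola: Ember, 15–6.
Basil vs Isola: Basil preferred on 4+3+2+5 = 14 ballots; Basil wins 14–7.
Isola is beaten in every head-to-head and is the Condorcet loser.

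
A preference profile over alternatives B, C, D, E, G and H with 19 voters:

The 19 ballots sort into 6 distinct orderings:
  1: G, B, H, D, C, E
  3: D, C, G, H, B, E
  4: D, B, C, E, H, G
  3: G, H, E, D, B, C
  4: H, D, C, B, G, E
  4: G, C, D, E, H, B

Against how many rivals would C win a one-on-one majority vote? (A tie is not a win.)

C against each rival (19 voters):
C vs B: C wins 11–8.
C vs D: D wins 15–4.
C vs E: C, 16–3.
C vs G: C wins 11–8.
C vs H: C, 11–8.
C beats B, E, G, H; loses to D — 4 pairwise wins.

4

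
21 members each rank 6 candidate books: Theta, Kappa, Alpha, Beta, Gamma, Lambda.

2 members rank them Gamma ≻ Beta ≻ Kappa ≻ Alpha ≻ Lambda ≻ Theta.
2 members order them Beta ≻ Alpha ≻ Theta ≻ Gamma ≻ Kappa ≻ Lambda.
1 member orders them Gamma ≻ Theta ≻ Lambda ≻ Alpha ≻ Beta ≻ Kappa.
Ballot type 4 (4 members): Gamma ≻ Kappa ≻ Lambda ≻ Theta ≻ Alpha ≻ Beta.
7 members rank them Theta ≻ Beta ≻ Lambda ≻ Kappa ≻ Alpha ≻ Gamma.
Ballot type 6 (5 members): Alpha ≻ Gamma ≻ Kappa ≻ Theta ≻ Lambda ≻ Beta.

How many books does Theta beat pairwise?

Theta against each rival (21 members):
Theta vs Kappa: Kappa, 11–10.
Theta vs Alpha: Theta wins 12–9.
Theta vs Beta: Theta wins 17–4.
Theta vs Gamma: Gamma wins 12–9.
Theta vs Lambda: Theta wins 15–6.
Theta beats Alpha, Beta, Lambda; loses to Kappa, Gamma — 3 pairwise wins.

3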